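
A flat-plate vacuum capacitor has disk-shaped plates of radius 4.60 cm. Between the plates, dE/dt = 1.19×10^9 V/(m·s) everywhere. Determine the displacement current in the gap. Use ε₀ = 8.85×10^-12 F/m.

7.00×10^-5 A

The displacement current is ε₀ times dΦ_E/dt = ε₀ A dE/dt = (8.85×10^-12)(6.648×10^-3)(1.19×10^9) = 7.00×10^-5 A.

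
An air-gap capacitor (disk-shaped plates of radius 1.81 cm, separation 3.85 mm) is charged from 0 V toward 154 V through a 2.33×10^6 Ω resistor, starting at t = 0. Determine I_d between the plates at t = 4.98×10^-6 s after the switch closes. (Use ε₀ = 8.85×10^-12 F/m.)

2.68×10^-5 A

With C = ε₀A/d = (8.85×10^-12)(1.029×10^-3)/(3.85×10^-3) = 2.365×10^-12 F, the time constant is τ = RC = 5.510×10^-6 s, so t/τ = 0.9038 and e^(−t/τ) = 0.4050.
I_d = I_cond = (V₀/R) e^(−t/τ) = (6.609×10^-5)(0.4050) = 2.68×10^-5 A.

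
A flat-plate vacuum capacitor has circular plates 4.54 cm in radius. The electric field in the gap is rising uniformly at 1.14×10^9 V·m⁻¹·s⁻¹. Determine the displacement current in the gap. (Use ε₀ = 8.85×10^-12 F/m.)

6.53×10^-5 A

I_d = ε₀ A (dE/dt) = (8.85×10^-12)(6.475×10^-3 m²)(1.14×10^9) = 6.53×10^-5 A.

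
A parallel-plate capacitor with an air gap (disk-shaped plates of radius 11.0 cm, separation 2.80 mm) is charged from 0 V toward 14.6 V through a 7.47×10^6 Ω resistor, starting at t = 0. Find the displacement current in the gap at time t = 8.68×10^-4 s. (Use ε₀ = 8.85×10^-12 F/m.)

7.43×10^-7 A

C = ε₀A/d = (8.85×10^-12)(0.03801)/(2.80×10^-3) = 1.201×10^-10 F, so τ = RC = 8.971×10^-4 s.
The conduction current is I(t) = (V₀/R) e^(−t/τ), and the displacement current between the plates equals it.
t/τ = 0.9676; I_d = (14.6/7.47×10^6) · e^(−0.9676) = (1.954×10^-6)(0.3800) = 7.43×10^-7 A.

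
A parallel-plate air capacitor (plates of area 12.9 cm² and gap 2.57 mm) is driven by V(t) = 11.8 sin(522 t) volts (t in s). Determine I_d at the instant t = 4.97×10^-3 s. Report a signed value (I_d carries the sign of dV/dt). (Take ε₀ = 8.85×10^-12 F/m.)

-2.34×10^-8 A

C = ε₀A/d = (8.85×10^-12)(1.29×10^-3)/(2.57×10^-3) = 4.442×10^-12 F. dV/dt = V₀ω·cos(ωt); at ωt = 2.59434 rad this factor is -0.8540.
I_d = C dV/dt = (4.442×10^-12)(11.8)(522)(-0.8540) = -2.34×10^-8 A.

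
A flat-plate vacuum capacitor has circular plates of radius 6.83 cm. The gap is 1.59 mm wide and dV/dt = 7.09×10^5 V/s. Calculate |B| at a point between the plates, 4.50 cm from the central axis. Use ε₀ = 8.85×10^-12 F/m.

1.12×10^-10 T

I_d = C dV/dt with C = ε₀πR²/d = 8.160×10^-11 F, so I_d = (8.160×10^-11)(7.09×10^5) = 5.785×10^-5 A.
For r < R the Ampère–Maxwell law gives B(2πr) = μ₀ I_d (r²/R²), so B = μ₀ I_d r/(2πR²) = (4π×10^-7)(5.785×10^-5)(0.0450)/(2π·0.0683²) = 1.12×10^-10 T.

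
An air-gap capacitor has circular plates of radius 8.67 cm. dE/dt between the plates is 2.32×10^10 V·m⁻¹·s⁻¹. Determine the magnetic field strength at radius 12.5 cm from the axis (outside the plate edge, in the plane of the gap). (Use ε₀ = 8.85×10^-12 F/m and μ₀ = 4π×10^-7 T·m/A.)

7.76×10^-9 T

Total displacement current: I_d = ε₀(πR²)(dE/dt) = (8.85×10^-12)(0.02362)(2.32×10^10) = 4.850×10^-3 A.
Outside the plates the loop encloses all of I_d, so B·2πr = μ₀ I_d and B = 7.76×10^-9 T.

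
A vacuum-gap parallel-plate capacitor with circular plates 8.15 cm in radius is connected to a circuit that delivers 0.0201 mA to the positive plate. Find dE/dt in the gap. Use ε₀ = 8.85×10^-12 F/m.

1.09×10^8 V/(m·s)

The displacement current between the plates equals the conduction current, I_d = 0.0201 mA.
Inverting I_d = ε₀ A dE/dt gives dE/dt = 2.01×10^-5 / (8.85×10^-12 · 0.02087) = 1.09×10^8 V/(m·s).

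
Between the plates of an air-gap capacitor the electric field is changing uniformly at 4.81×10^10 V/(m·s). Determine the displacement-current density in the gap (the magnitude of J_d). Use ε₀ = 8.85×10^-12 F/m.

The displacement-current density is ε₀ ∂E/∂t = (8.85×10^-12)(4.81×10^10) = 0.426 A/m².

0.426 A/m²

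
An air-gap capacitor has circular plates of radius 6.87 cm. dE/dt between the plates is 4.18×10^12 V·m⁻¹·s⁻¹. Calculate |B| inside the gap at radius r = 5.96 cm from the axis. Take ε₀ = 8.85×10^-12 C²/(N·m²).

Total displacement current: I_d = ε₀(πR²)(dE/dt) = (8.85×10^-12)(0.01483)(4.18×10^12) = 0.5486 A.
An Ampèrian loop of radius r encloses a fraction (r/R)² of I_d. Then B·2πr = μ₀ I_d (r/R)², giving B = μ₀ I_d r/(2πR²) = 1.39×10^-6 T.

1.39×10^-6 T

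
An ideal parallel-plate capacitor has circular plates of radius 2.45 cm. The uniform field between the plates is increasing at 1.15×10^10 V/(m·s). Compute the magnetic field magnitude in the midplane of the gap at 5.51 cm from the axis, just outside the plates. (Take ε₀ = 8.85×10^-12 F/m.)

6.97×10^-10 T

Through the whole plate area (πR² = 1.886×10^-3 m²), I_d = ε₀ πR² dE/dt = 1.919×10^-4 A.
Outside the plates the loop encloses all of I_d, so B·2πr = μ₀ I_d and B = 6.97×10^-10 T.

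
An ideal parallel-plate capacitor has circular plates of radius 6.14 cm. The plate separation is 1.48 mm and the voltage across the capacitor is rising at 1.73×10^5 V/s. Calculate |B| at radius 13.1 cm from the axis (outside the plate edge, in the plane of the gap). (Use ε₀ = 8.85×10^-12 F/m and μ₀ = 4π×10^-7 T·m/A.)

dE/dt = (dV/dt)/d = 1.169×10^8 V/(m·s); I_d = ε₀(πR²)(dE/dt) = (8.85×10^-12)(0.01184)(1.169×10^8) = 1.225×10^-5 A.
For r ≥ R the full I_d is enclosed: B = μ₀ I_d/(2πr) = (4π×10^-7)(1.225×10^-5)/(2π·0.131) = 1.87×10^-11 T.

1.87×10^-11 T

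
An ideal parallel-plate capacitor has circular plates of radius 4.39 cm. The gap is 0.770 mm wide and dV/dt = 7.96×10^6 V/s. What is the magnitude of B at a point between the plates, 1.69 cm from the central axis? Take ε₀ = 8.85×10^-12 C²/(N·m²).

I_d = C dV/dt with C = ε₀πR²/d = 6.959×10^-11 F, so I_d = (6.959×10^-11)(7.96×10^6) = 5.539×10^-4 A.
An Ampèrian loop of radius r encloses a fraction (r/R)² of I_d. Then B·2πr = μ₀ I_d (r/R)², giving B = μ₀ I_d r/(2πR²) = 9.71×10^-10 T.

9.71×10^-10 T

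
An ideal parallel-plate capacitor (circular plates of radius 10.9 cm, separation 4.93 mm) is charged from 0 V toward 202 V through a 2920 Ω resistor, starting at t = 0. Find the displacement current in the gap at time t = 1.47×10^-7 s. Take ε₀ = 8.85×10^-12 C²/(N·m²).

0.0326 A

With C = ε₀A/d = (8.85×10^-12)(0.03733)/(4.93×10^-3) = 6.701×10^-11 F, the time constant is τ = RC = 1.957×10^-7 s, so t/τ = 0.7511 and e^(−t/τ) = 0.4718.
I_d = I_cond = (V₀/R) e^(−t/τ) = (0.06918)(0.4718) = 0.0326 A.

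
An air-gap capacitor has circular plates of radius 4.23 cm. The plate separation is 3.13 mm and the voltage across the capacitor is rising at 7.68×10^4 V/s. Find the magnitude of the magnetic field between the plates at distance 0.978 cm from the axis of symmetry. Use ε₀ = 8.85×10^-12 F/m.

1.33×10^-12 T

I_d = C dV/dt with C = ε₀πR²/d = 1.589×10^-11 F, so I_d = (1.589×10^-11)(7.68×10^4) = 1.220×10^-6 A.
∮B·dl = μ₀ I_d,enc with I_d,enc = I_d r²/R² = 6.522×10^-8 A; so B = μ₀ I_d,enc/(2πr) = 1.33×10^-12 T.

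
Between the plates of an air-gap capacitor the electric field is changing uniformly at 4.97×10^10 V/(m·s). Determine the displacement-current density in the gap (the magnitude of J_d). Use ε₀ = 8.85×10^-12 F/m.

0.440 A/m²

J_d = ε₀ ∂E/∂t, so J_d = 0.440 A/m².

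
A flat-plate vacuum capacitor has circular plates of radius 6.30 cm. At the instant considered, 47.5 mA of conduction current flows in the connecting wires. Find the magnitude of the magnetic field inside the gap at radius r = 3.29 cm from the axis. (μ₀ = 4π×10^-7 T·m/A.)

Between the plates the displacement current equals the wire current: I_d = 47.5 mA = 0.0475 A.
∮B·dl = μ₀ I_d,enc with I_d,enc = I_d r²/R² = 0.01295 A; so B = μ₀ I_d,enc/(2πr) = 7.87×10^-8 T.

7.87×10^-8 T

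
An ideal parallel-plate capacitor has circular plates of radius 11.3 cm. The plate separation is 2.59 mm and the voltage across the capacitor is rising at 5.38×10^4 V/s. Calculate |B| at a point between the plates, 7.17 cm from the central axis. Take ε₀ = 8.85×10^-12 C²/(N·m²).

8.28×10^-12 T

I_d = C dV/dt with C = ε₀πR²/d = 1.371×10^-10 F, so I_d = (1.371×10^-10)(5.38×10^4) = 7.376×10^-6 A.
An Ampèrian loop of radius r encloses a fraction (r/R)² of I_d. Then B·2πr = μ₀ I_d (r/R)², giving B = μ₀ I_d r/(2πR²) = 8.28×10^-12 T.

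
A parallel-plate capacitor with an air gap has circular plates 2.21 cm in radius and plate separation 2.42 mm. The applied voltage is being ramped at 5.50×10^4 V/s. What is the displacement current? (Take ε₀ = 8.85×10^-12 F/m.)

The field between the plates is E = V/d, so dE/dt = (5.50×10^4)/(2.42×10^-3 m) = 2.273×10^7 V/(m·s).
I_d = ε₀ A (dE/dt) = (8.85×10^-12)(1.534×10^-3)(2.273×10^7) = 3.09×10^-7 A.

3.09×10^-7 A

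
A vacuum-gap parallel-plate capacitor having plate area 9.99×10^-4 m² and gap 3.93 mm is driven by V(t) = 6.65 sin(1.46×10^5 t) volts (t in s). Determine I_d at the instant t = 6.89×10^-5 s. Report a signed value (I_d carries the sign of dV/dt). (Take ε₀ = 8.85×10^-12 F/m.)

-1.76×10^-6 A

dE/dt = (V₀ω/d)·cos(ωt) with ωt = 10.0594 rad: (6.65)(1.46×10^5)(-0.8053)/(3.93×10^-3) = -1.989×10^8 V/(m·s).
I_d = ε₀ A dE/dt = (8.85×10^-12)(9.99×10^-4)(-1.989×10^8) = -1.76×10^-6 A.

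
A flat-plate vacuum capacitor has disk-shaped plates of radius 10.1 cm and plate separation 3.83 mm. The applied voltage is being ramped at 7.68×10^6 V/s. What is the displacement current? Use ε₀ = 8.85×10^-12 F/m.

E = V/d so dE/dt = (dV/dt)/d = 2.005×10^9 V/(m·s), and I_d = ε₀ A dE/dt = (8.85×10^-12)(0.03205)(2.005×10^9) = 5.69×10^-4 A.

5.69×10^-4 A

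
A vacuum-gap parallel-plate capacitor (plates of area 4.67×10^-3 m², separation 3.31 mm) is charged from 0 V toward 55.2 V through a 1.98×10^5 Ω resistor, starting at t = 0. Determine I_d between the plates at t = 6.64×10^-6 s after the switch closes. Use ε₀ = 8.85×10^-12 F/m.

1.90×10^-5 A

With C = ε₀A/d = (8.85×10^-12)(4.67×10^-3)/(3.31×10^-3) = 1.249×10^-11 F, the time constant is τ = RC = 2.473×10^-6 s, so t/τ = 2.685 and e^(−t/τ) = 0.06822.
I_d = I_cond = (V₀/R) e^(−t/τ) = (2.788×10^-4)(0.06822) = 1.90×10^-5 A.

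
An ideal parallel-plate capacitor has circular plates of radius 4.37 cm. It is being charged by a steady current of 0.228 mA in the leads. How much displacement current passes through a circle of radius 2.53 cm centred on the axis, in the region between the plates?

Between the plates the displacement current equals the wire current: I_d = 0.228 mA = 2.28×10^-4 A.
Through an area πr² the displacement current is I_d·(πr²/πR²) = I_d (r/R)² = 7.64×10^-5 A.

7.64×10^-5 A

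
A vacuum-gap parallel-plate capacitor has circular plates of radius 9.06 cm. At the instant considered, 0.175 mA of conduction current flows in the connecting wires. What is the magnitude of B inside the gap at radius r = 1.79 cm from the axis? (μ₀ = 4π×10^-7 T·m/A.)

Between the plates the displacement current equals the wire current: I_d = 0.175 mA = 1.75×10^-4 A.
For r < R the Ampère–Maxwell law gives B(2πr) = μ₀ I_d (r²/R²), so B = μ₀ I_d r/(2πR²) = (4π×10^-7)(1.75×10^-4)(0.0179)/(2π·0.0906²) = 7.63×10^-11 T.

7.63×10^-11 T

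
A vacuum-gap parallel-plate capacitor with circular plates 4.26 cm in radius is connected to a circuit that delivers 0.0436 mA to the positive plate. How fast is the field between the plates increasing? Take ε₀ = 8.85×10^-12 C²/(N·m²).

8.64×10^8 V/(m·s)

The displacement current between the plates equals the conduction current, I_d = 0.0436 mA.
Inverting I_d = ε₀ A dE/dt gives dE/dt = 4.36×10^-5 / (8.85×10^-12 · 5.701×10^-3) = 8.64×10^8 V/(m·s).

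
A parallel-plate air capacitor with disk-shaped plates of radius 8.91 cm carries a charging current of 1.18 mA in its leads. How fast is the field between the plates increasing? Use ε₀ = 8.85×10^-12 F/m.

By continuity, I_d in the gap equals the 1.18 mA flowing in the wire.
Since I_d = ε₀ A dE/dt, dE/dt = I_d/(ε₀A) = (1.18×10^-3)/((8.85×10^-12)(0.02494)) = 5.35×10^9 V/(m·s).

5.35×10^9 V/(m·s)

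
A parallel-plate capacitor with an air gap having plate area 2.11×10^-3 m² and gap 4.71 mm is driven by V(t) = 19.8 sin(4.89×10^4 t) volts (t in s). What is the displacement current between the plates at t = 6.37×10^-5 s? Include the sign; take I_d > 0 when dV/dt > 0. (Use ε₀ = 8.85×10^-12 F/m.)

-3.84×10^-6 A

dE/dt = (V₀ω/d)·cos(ωt) with ωt = 3.11493 rad: (19.8)(4.89×10^4)(-0.9996)/(4.71×10^-3) = -2.055×10^8 V/(m·s).
I_d = ε₀ A dE/dt = (8.85×10^-12)(2.11×10^-3)(-2.055×10^8) = -3.84×10^-6 A.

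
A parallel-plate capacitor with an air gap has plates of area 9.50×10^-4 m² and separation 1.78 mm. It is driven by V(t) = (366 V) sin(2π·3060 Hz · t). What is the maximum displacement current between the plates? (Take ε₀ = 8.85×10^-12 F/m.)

(dE/dt)_max = V₀ω/d = 3.954×10^9 V/(m·s); ω = 2πf = 1.923×10^4 rad/s.
I_d,max = ε₀ A (dE/dt)_max = (8.85×10^-12)(9.50×10^-4)(3.954×10^9) = 3.32×10^-5 A.

3.32×10^-5 A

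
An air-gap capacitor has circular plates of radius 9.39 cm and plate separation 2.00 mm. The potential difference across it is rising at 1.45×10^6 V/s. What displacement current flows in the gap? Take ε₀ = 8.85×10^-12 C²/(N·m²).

1.78×10^-4 A

E = V/d so dE/dt = (dV/dt)/d = 7.250×10^8 V/(m·s), and I_d = ε₀ A dE/dt = (8.85×10^-12)(0.02770)(7.250×10^8) = 1.78×10^-4 A.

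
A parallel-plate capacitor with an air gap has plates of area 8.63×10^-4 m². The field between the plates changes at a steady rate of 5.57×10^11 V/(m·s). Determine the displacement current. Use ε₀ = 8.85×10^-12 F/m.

With a uniform field, Φ_E = EA, so I_d = ε₀ A dE/dt = 4.25×10^-3 A.

4.25×10^-3 A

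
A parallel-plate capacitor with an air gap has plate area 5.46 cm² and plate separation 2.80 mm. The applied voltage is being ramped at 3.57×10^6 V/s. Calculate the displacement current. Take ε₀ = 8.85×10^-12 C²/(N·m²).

E = V/d so dE/dt = (dV/dt)/d = 1.275×10^9 V/(m·s), and I_d = ε₀ A dE/dt = (8.85×10^-12)(5.46×10^-4)(1.275×10^9) = 6.16×10^-6 A.

6.16×10^-6 A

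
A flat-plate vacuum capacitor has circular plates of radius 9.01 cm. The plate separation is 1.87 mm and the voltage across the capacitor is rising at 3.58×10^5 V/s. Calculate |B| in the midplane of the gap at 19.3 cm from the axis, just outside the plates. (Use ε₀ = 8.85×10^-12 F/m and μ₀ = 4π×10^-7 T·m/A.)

dE/dt = (dV/dt)/d = 1.914×10^8 V/(m·s); I_d = ε₀(πR²)(dE/dt) = (8.85×10^-12)(0.02550)(1.914×10^8) = 4.319×10^-5 A.
With r > R the enclosed displacement current is the full I_d; B = μ₀ I_d / (2πr) = 4.48×10^-11 T.

4.48×10^-11 T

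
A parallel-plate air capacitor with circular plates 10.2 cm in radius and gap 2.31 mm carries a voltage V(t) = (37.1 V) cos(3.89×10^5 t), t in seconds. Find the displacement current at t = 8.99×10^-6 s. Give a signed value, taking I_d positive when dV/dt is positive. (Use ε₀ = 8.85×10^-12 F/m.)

dE/dt = (V₀ω/d)·−sin(ωt) with ωt = 3.49711 rad: (37.1)(3.89×10^5)(0.3481)/(2.31×10^-3) = 2.175×10^9 V/(m·s).
I_d = ε₀ A dE/dt = (8.85×10^-12)(0.03269)(2.175×10^9) = 6.29×10^-4 A.

6.29×10^-4 A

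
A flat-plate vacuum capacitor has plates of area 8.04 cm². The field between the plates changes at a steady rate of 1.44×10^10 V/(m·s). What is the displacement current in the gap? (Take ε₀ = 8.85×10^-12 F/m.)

1.02×10^-4 A

With a uniform field, Φ_E = EA, so I_d = ε₀ A dE/dt = 1.02×10^-4 A.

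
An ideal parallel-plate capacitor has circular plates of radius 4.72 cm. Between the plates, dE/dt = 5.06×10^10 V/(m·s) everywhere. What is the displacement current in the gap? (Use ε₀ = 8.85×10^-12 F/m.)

3.13×10^-3 A

The displacement current is ε₀ times dΦ_E/dt = ε₀ A dE/dt = (8.85×10^-12)(6.999×10^-3)(5.06×10^10) = 3.13×10^-3 A.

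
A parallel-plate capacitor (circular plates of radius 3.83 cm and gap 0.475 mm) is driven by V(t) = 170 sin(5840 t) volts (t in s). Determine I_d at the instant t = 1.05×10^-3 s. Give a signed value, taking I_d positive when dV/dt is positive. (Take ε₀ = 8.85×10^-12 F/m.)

8.43×10^-5 A

dV/dt = (170)(5840)·cos(6.132) = 9.815×10^5 V/s.
I_d = C dV/dt with C = ε₀A/d = (8.85×10^-12)(4.608×10^-3)/(4.75×10^-4) = 8.585×10^-11 F, so I_d = (8.585×10^-11)(9.815×10^5) = 8.43×10^-5 A.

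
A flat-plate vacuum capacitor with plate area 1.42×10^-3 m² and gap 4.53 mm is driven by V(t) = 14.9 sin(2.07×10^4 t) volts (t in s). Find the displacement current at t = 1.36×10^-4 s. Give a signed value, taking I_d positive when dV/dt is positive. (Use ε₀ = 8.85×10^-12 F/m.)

dE/dt = (V₀ω/d)·cos(ωt) with ωt = 2.8152 rad: (14.9)(2.07×10^4)(-0.9472)/(4.53×10^-3) = -6.449×10^7 V/(m·s).
I_d = ε₀ A dE/dt = (8.85×10^-12)(1.42×10^-3)(-6.449×10^7) = -8.10×10^-7 A.

-8.10×10^-7 A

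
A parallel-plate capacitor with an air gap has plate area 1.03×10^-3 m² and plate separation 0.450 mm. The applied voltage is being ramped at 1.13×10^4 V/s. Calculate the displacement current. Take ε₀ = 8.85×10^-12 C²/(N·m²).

The field between the plates is E = V/d, so dE/dt = (1.13×10^4)/(4.50×10^-4 m) = 2.511×10^7 V/(m·s).
I_d = ε₀ A (dE/dt) = (8.85×10^-12)(1.03×10^-3)(2.511×10^7) = 2.29×10^-7 A.

2.29×10^-7 A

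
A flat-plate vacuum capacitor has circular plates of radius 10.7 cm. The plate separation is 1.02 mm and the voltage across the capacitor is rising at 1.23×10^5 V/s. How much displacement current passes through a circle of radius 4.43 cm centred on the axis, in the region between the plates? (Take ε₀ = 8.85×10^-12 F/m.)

dE/dt = (dV/dt)/d = 1.206×10^8 V/(m·s); I_d = ε₀(πR²)(dE/dt) = (8.85×10^-12)(0.03597)(1.206×10^8) = 3.839×10^-5 A.
Since J_d is uniform, the enclosed fraction is (r/R)² = 0.1714, giving I_d,enc = 6.58×10^-6 A.

6.58×10^-6 A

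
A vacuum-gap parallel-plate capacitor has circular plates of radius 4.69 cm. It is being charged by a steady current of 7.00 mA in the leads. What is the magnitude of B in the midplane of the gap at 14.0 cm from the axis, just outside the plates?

By continuity the displacement current in the gap matches the conduction current: I_d = 7.00×10^-3 A.
Outside the plates the loop encloses all of I_d, so B·2πr = μ₀ I_d and B = 1.00×10^-8 T.

1.00×10^-8 T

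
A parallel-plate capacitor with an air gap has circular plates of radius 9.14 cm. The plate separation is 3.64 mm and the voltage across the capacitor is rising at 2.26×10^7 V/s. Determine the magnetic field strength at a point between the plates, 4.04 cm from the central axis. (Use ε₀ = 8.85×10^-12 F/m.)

I_d = C dV/dt with C = ε₀πR²/d = 6.380×10^-11 F, so I_d = (6.380×10^-11)(2.26×10^7) = 1.442×10^-3 A.
For r < R the Ampère–Maxwell law gives B(2πr) = μ₀ I_d (r²/R²), so B = μ₀ I_d r/(2πR²) = (4π×10^-7)(1.442×10^-3)(0.0404)/(2π·0.0914²) = 1.39×10^-9 T.

1.39×10^-9 T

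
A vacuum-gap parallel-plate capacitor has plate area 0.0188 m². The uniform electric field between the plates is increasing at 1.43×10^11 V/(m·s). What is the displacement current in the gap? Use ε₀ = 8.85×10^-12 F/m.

0.0238 A

With a uniform field, Φ_E = EA, so I_d = ε₀ A dE/dt = 0.0238 A.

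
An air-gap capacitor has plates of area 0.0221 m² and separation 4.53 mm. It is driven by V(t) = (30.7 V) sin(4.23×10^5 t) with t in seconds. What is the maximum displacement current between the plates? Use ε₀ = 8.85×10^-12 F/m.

5.61×10^-4 A

The displacement current equals the conduction current C dV/dt, which peaks at C V₀ ω.
With C = ε₀A/d = (8.85×10^-12)(0.0221)/(4.53×10^-3) = 4.318×10^-11 F and ω = 4.23×10^5 rad/s, I_d,max = (4.318×10^-11)(30.7)(4.23×10^5) = 5.61×10^-4 A.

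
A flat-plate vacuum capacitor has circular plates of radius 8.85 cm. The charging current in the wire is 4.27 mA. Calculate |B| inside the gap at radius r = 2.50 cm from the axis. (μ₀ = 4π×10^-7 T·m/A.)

2.73×10^-9 T

Between the plates the displacement current equals the wire current: I_d = 4.27 mA = 4.27×10^-3 A.
An Ampèrian loop of radius r encloses a fraction (r/R)² of I_d. Then B·2πr = μ₀ I_d (r/R)², giving B = μ₀ I_d r/(2πR²) = 2.73×10^-9 T.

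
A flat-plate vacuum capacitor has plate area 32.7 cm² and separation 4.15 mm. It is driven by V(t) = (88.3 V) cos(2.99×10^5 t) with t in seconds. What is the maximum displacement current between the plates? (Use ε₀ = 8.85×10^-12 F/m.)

C = ε₀A/d = (8.85×10^-12)(3.27×10^-3)/(4.15×10^-3) = 6.973×10^-12 F; ω = 2.99×10^5 rad/s.
I_d = C dV/dt, so |I_d|_max = C V₀ ω = (6.973×10^-12)(88.3)(2.99×10^5) = 1.84×10^-4 A.

1.84×10^-4 A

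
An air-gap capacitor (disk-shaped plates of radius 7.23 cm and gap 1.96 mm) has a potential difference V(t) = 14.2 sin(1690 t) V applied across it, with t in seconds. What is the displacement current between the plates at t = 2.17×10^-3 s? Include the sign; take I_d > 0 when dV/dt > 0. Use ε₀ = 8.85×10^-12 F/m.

-1.54×10^-6 A

dV/dt = (14.2)(1690)·cos(3.6673) = -2.076×10^4 V/s.
I_d = C dV/dt with C = ε₀A/d = (8.85×10^-12)(0.01642)/(1.96×10^-3) = 7.414×10^-11 F, so I_d = (7.414×10^-11)(-2.076×10^4) = -1.54×10^-6 A.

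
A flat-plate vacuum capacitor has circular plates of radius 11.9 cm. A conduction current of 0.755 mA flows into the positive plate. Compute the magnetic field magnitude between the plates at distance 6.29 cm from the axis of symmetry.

6.71×10^-10 T

Between the plates the displacement current equals the wire current: I_d = 0.755 mA = 7.55×10^-4 A.
For r < R the Ampère–Maxwell law gives B(2πr) = μ₀ I_d (r²/R²), so B = μ₀ I_d r/(2πR²) = (4π×10^-7)(7.55×10^-4)(0.0629)/(2π·0.119²) = 6.71×10^-10 T.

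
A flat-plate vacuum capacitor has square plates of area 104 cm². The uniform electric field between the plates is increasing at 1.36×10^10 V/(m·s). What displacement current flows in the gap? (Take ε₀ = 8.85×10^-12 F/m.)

1.25×10^-3 A

I_d = ε₀ A (dE/dt) = (8.85×10^-12)(0.0104 m²)(1.36×10^10) = 1.25×10^-3 A.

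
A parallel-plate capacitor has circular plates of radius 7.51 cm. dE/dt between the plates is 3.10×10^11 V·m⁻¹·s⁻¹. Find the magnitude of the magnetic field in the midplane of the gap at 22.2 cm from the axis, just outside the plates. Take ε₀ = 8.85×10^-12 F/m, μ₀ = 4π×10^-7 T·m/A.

Total displacement current: I_d = ε₀(πR²)(dE/dt) = (8.85×10^-12)(0.01772)(3.10×10^11) = 0.04861 A.
For r ≥ R the full I_d is enclosed: B = μ₀ I_d/(2πr) = (4π×10^-7)(0.04861)/(2π·0.222) = 4.38×10^-8 T.

4.38×10^-8 T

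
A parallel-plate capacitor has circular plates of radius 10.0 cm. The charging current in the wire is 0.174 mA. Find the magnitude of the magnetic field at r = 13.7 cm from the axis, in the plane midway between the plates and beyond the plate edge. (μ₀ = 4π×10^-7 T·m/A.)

Between the plates the displacement current equals the wire current: I_d = 0.174 mA = 1.74×10^-4 A.
With r > R the enclosed displacement current is the full I_d; B = μ₀ I_d / (2πr) = 2.54×10^-10 T.

2.54×10^-10 T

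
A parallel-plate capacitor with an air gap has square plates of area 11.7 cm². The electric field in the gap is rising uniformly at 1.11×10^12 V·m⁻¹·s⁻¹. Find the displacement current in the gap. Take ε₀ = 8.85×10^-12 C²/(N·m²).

The displacement current is ε₀ times dΦ_E/dt = ε₀ A dE/dt = (8.85×10^-12)(1.17×10^-3)(1.11×10^12) = 0.0115 A.

0.0115 A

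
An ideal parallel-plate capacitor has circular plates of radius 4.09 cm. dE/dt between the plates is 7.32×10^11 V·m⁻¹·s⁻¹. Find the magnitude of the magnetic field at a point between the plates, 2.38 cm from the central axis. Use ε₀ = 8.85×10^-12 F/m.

I_d = ε₀ dΦ_E/dt = ε₀ πR² (dE/dt) = (8.85×10^-12)(5.255×10^-3)(7.32×10^11) = 0.03404 A through the full plate area.
For r < R the Ampère–Maxwell law gives B(2πr) = μ₀ I_d (r²/R²), so B = μ₀ I_d r/(2πR²) = (4π×10^-7)(0.03404)(0.0238)/(2π·0.0409²) = 9.69×10^-8 T.

9.69×10^-8 T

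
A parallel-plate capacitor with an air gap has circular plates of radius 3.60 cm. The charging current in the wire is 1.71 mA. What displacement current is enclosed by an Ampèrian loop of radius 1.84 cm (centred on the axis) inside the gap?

4.47×10^-4 A

No conduction current crosses the gap, so I_d there equals the 1.71×10^-3 A in the leads.
Since J_d is uniform, the enclosed fraction is (r/R)² = 0.2612, giving I_d,enc = 4.47×10^-4 A.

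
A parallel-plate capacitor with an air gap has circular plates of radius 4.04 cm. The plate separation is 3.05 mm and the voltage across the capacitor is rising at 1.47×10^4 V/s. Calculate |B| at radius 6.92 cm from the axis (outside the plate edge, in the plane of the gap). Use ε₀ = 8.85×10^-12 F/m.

I_d = C dV/dt with C = ε₀πR²/d = 1.488×10^-11 F, so I_d = (1.488×10^-11)(1.47×10^4) = 2.187×10^-7 A.
With r > R the enclosed displacement current is the full I_d; B = μ₀ I_d / (2πr) = 6.32×10^-13 T.

6.32×10^-13 T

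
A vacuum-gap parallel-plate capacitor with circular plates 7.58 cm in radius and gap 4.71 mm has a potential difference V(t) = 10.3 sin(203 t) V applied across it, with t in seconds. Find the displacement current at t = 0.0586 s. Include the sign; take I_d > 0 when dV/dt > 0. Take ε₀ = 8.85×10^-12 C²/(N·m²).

5.56×10^-8 A

dV/dt = (10.3)(203)·cos(11.8958) = 1638 V/s.
I_d = C dV/dt with C = ε₀A/d = (8.85×10^-12)(0.01805)/(4.71×10^-3) = 3.392×10^-11 F, so I_d = (3.392×10^-11)(1638) = 5.56×10^-8 A.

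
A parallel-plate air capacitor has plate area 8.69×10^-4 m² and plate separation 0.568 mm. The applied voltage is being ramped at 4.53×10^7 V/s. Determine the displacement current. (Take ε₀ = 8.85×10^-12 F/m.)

6.13×10^-4 A

E = V/d so dE/dt = (dV/dt)/d = 7.975×10^10 V/(m·s), and I_d = ε₀ A dE/dt = (8.85×10^-12)(8.69×10^-4)(7.975×10^10) = 6.13×10^-4 A.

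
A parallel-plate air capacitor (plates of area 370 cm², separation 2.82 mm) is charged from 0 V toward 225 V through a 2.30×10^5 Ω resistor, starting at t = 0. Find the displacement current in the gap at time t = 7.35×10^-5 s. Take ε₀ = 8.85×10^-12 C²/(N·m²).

With C = ε₀A/d = (8.85×10^-12)(0.0370)/(2.82×10^-3) = 1.161×10^-10 F, the time constant is τ = RC = 2.670×10^-5 s, so t/τ = 2.753 and e^(−t/τ) = 0.06374.
I_d = I_cond = (V₀/R) e^(−t/τ) = (9.783×10^-4)(0.06374) = 6.24×10^-5 A.

6.24×10^-5 A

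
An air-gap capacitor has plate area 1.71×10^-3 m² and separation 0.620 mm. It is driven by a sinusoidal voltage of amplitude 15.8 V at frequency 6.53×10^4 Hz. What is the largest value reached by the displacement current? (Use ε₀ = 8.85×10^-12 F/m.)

1.58×10^-4 A

C = ε₀A/d = (8.85×10^-12)(1.71×10^-3)/(6.20×10^-4) = 2.441×10^-11 F; ω = 2πf = 4.103×10^5 rad/s.
I_d = C dV/dt, so |I_d|_max = C V₀ ω = (2.441×10^-11)(15.8)(4.103×10^5) = 1.58×10^-4 A.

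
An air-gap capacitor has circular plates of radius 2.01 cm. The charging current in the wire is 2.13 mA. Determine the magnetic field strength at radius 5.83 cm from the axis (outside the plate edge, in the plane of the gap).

7.31×10^-9 T

By continuity the displacement current in the gap matches the conduction current: I_d = 2.13×10^-3 A.
For r ≥ R the full I_d is enclosed: B = μ₀ I_d/(2πr) = (4π×10^-7)(2.13×10^-3)/(2π·0.0583) = 7.31×10^-9 T.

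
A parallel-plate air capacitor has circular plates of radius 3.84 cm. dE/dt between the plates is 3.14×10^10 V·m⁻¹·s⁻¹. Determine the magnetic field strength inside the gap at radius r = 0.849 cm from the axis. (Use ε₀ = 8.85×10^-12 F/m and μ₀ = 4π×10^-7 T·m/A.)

1.48×10^-9 T

I_d = ε₀ dΦ_E/dt = ε₀ πR² (dE/dt) = (8.85×10^-12)(4.632×10^-3)(3.14×10^10) = 1.287×10^-3 A through the full plate area.
An Ampèrian loop of radius r encloses a fraction (r/R)² of I_d. Then B·2πr = μ₀ I_d (r/R)², giving B = μ₀ I_d r/(2πR²) = 1.48×10^-9 T.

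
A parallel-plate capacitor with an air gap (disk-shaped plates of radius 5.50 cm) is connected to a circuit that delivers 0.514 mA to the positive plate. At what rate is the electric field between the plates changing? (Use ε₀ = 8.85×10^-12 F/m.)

Charge continuity gives I_d = I = 5.14×10^-4 A between the plates.
Since I_d = ε₀ A dE/dt, dE/dt = I_d/(ε₀A) = (5.14×10^-4)/((8.85×10^-12)(9.503×10^-3)) = 6.11×10^9 V/(m·s).

6.11×10^9 V/(m·s)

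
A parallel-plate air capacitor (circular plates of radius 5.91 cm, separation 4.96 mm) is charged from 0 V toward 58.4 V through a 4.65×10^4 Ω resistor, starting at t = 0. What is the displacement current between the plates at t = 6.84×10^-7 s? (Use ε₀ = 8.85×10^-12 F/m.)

With C = ε₀A/d = (8.85×10^-12)(0.01097)/(4.96×10^-3) = 1.957×10^-11 F, the time constant is τ = RC = 9.100×10^-7 s, so t/τ = 0.7516 and e^(−t/τ) = 0.4716.
I_d = I_cond = (V₀/R) e^(−t/τ) = (1.256×10^-3)(0.4716) = 5.92×10^-4 A.

5.92×10^-4 A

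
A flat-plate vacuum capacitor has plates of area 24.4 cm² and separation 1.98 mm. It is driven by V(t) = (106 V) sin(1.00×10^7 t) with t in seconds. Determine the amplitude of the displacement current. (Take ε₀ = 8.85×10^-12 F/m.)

(dE/dt)_max = V₀ω/d = 5.354×10^11 V/(m·s); ω = 1.00×10^7 rad/s.
I_d,max = ε₀ A (dE/dt)_max = (8.85×10^-12)(2.44×10^-3)(5.354×10^11) = 0.0116 A.

0.0116 A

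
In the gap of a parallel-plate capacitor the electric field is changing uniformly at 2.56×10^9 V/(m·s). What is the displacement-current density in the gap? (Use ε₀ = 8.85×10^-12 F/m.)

0.0227 A/m²

The displacement-current density is ε₀ ∂E/∂t = (8.85×10^-12)(2.56×10^9) = 0.0227 A/m².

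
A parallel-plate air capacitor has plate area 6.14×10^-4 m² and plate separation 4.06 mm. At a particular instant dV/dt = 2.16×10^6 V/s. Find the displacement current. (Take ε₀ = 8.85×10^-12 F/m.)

The displacement current equals the charging current C dV/dt. With C = ε₀A/d = (8.85×10^-12)(6.14×10^-4)/(4.06×10^-3) = 1.338×10^-12 F, I_d = (1.338×10^-12)(2.16×10^6) = 2.89×10^-6 A.

2.89×10^-6 A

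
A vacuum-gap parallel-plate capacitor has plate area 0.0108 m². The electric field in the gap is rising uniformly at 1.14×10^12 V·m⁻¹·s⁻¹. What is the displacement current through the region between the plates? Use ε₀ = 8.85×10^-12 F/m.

0.109 A

The displacement current is ε₀ times dΦ_E/dt = ε₀ A dE/dt = (8.85×10^-12)(0.0108)(1.14×10^12) = 0.109 A.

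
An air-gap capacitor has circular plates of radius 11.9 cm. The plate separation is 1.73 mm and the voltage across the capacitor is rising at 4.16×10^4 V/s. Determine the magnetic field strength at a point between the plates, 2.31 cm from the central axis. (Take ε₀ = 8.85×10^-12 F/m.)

I_d = C dV/dt with C = ε₀πR²/d = 2.276×10^-10 F, so I_d = (2.276×10^-10)(4.16×10^4) = 9.468×10^-6 A.
∮B·dl = μ₀ I_d,enc with I_d,enc = I_d r²/R² = 3.568×10^-7 A; so B = μ₀ I_d,enc/(2πr) = 3.09×10^-12 T.

3.09×10^-12 T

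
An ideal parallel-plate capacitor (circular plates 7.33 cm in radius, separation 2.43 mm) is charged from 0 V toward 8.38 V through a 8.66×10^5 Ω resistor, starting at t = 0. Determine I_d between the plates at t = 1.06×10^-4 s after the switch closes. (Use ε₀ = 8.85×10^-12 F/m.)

1.32×10^-6 A

C = ε₀A/d = (8.85×10^-12)(0.01688)/(2.43×10^-3) = 6.148×10^-11 F and τ = RC = 5.324×10^-5 s. I_d in the gap equals the RC charging current.
I_d(t) = (V₀/R) e^(−t/τ) = 9.677×10^-6 · e^(−1.991) = 1.32×10^-6 A.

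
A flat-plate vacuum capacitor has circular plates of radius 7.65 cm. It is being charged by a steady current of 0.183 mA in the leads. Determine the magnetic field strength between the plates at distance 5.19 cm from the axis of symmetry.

3.25×10^-10 T

Between the plates the displacement current equals the wire current: I_d = 0.183 mA = 1.83×10^-4 A.
For r < R the Ampère–Maxwell law gives B(2πr) = μ₀ I_d (r²/R²), so B = μ₀ I_d r/(2πR²) = (4π×10^-7)(1.83×10^-4)(0.0519)/(2π·0.0765²) = 3.25×10^-10 T.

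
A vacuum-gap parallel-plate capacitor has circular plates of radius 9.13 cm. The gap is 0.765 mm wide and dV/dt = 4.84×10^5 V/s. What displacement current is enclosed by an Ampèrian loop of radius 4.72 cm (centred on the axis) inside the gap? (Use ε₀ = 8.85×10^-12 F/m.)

With E = V/d, dE/dt = 6.327×10^8 V/(m·s) and πR² = 0.02619 m², giving I_d = ε₀ πR² dE/dt = 1.466×10^-4 A.
Through an area πr² the displacement current is I_d·(πr²/πR²) = I_d (r/R)² = 3.92×10^-5 A.

3.92×10^-5 A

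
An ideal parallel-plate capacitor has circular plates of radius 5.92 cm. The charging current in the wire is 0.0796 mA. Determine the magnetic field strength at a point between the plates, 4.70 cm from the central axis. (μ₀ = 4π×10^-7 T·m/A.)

No conduction current crosses the gap, so I_d there equals the 7.96×10^-5 A in the leads.
∮B·dl = μ₀ I_d,enc with I_d,enc = I_d r²/R² = 5.017×10^-5 A; so B = μ₀ I_d,enc/(2πr) = 2.13×10^-10 T.

2.13×10^-10 T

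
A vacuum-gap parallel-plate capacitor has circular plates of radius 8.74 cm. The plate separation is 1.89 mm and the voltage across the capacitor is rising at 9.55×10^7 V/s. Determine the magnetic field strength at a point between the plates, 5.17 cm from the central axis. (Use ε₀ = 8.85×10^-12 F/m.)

With E = V/d, dE/dt = 5.053×10^10 V/(m·s) and πR² = 0.02400 m², giving I_d = ε₀ πR² dE/dt = 0.01073 A.
For r < R the Ampère–Maxwell law gives B(2πr) = μ₀ I_d (r²/R²), so B = μ₀ I_d r/(2πR²) = (4π×10^-7)(0.01073)(0.0517)/(2π·0.0874²) = 1.45×10^-8 T.

1.45×10^-8 T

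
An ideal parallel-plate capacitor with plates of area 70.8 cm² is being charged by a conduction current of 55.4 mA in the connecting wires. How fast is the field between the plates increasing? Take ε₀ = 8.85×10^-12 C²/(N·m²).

The displacement current between the plates equals the conduction current, I_d = 55.4 mA.
Inverting I_d = ε₀ A dE/dt gives dE/dt = 0.0554 / (8.85×10^-12 · 7.08×10^-3) = 8.84×10^11 V/(m·s).

8.84×10^11 V/(m·s)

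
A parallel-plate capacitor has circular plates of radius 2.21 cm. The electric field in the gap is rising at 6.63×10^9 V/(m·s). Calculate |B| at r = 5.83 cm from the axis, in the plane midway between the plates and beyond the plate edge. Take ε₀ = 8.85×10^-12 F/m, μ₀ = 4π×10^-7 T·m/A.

3.09×10^-10 T

I_d = ε₀ dΦ_E/dt = ε₀ πR² (dE/dt) = (8.85×10^-12)(1.534×10^-3)(6.63×10^9) = 9.001×10^-5 A through the full plate area.
For r ≥ R the full I_d is enclosed: B = μ₀ I_d/(2πr) = (4π×10^-7)(9.001×10^-5)/(2π·0.0583) = 3.09×10^-10 T.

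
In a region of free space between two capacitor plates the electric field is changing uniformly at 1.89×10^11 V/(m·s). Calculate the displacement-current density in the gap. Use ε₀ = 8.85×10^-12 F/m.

The displacement-current density is ε₀ ∂E/∂t = (8.85×10^-12)(1.89×10^11) = 1.67 A/m².

1.67 A/m²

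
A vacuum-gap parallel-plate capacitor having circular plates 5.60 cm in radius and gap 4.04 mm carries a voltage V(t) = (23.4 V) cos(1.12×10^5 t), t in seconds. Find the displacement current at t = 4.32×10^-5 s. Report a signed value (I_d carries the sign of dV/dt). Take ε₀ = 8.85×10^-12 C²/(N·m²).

C = ε₀A/d = (8.85×10^-12)(9.852×10^-3)/(4.04×10^-3) = 2.158×10^-11 F. dV/dt = V₀ω·−sin(ωt); at ωt = 4.8384 rad this factor is 0.9921.
I_d = C dV/dt = (2.158×10^-11)(23.4)(1.12×10^5)(0.9921) = 5.61×10^-5 A.

5.61×10^-5 A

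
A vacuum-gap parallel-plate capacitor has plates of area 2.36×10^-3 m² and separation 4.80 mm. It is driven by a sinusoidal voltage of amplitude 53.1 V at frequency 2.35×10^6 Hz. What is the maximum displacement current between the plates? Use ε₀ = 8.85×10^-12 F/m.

(dE/dt)_max = V₀ω/d = 1.634×10^11 V/(m·s); ω = 2πf = 1.477×10^7 rad/s.
I_d,max = ε₀ A (dE/dt)_max = (8.85×10^-12)(2.36×10^-3)(1.634×10^11) = 3.41×10^-3 A.

3.41×10^-3 A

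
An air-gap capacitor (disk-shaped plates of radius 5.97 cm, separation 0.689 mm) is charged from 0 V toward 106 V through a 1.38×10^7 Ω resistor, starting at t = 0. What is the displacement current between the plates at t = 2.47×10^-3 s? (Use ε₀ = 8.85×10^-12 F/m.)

2.21×10^-6 A

With C = ε₀A/d = (8.85×10^-12)(0.01120)/(6.89×10^-4) = 1.439×10^-10 F, the time constant is τ = RC = 1.986×10^-3 s, so t/τ = 1.244 and e^(−t/τ) = 0.2882.
I_d = I_cond = (V₀/R) e^(−t/τ) = (7.681×10^-6)(0.2882) = 2.21×10^-6 A.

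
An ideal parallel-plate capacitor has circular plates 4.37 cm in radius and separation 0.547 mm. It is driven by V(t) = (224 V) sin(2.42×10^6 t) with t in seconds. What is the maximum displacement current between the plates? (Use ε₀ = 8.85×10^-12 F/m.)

0.0526 A

(dE/dt)_max = V₀ω/d = 9.910×10^11 V/(m·s); ω = 2.42×10^6 rad/s.
I_d,max = ε₀ A (dE/dt)_max = (8.85×10^-12)(5.999×10^-3)(9.910×10^11) = 0.0526 A.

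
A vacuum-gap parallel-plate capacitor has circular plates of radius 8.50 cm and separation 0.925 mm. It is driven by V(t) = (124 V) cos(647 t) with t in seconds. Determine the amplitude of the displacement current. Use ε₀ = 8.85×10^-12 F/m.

1.74×10^-5 A

C = ε₀A/d = (8.85×10^-12)(0.02270)/(9.25×10^-4) = 2.172×10^-10 F; ω = 647 rad/s.
I_d = C dV/dt, so |I_d|_max = C V₀ ω = (2.172×10^-10)(124)(647) = 1.74×10^-5 A.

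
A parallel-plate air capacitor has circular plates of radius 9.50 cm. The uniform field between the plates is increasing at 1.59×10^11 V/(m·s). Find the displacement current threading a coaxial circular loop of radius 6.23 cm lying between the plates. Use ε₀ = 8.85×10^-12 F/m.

0.0172 A

I_d = ε₀ dΦ_E/dt = ε₀ πR² (dE/dt) = (8.85×10^-12)(0.02835)(1.59×10^11) = 0.03989 A through the full plate area.
The field is uniform, so I_d,enc = I_d (r/R)² = (0.03989)(6.23/9.50)² = 0.0172 A.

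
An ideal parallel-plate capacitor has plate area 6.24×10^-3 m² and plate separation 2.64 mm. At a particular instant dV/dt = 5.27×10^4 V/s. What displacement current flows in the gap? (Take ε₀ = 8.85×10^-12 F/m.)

1.10×10^-6 A

The displacement current equals the charging current C dV/dt. With C = ε₀A/d = (8.85×10^-12)(6.24×10^-3)/(2.64×10^-3) = 2.092×10^-11 F, I_d = (2.092×10^-11)(5.27×10^4) = 1.10×10^-6 A.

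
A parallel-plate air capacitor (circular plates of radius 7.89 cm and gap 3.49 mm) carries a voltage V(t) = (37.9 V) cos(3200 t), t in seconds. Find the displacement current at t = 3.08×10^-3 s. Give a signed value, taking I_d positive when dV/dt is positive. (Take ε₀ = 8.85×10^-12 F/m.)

2.51×10^-6 A

C = ε₀A/d = (8.85×10^-12)(0.01956)/(3.49×10^-3) = 4.960×10^-11 F. dV/dt = V₀ω·−sin(ωt); at ωt = 9.856 rad this factor is 0.4180.
I_d = C dV/dt = (4.960×10^-11)(37.9)(3200)(0.4180) = 2.51×10^-6 A.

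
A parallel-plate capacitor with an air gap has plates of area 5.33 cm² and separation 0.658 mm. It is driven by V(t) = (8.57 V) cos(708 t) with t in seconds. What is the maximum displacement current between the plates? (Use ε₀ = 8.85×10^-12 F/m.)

C = ε₀A/d = (8.85×10^-12)(5.33×10^-4)/(6.58×10^-4) = 7.169×10^-12 F; ω = 708 rad/s.
I_d = C dV/dt, so |I_d|_max = C V₀ ω = (7.169×10^-12)(8.57)(708) = 4.35×10^-8 A.

4.35×10^-8 A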